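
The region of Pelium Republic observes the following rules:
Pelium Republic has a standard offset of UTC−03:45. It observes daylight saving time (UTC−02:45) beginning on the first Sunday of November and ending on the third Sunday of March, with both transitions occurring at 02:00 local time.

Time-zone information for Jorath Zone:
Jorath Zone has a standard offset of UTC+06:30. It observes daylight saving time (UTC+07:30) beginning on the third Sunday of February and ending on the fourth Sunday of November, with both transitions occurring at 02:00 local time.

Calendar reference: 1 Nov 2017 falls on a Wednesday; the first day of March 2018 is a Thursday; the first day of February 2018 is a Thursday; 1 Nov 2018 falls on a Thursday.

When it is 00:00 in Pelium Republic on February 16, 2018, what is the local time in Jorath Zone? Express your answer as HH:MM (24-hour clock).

1 November 2017 is a Wednesday, so the first Sunday is November 5.
1 March 2018 is a Thursday, so the first Sunday is March 4 and the third is March 18.
Daylight saving runs 5 November 2017 – 18 March 2018; February 16, 2018 is inside that window, so Pelium Republic is at UTC−02:45.
00:00 Pelium Republic + 2h45m = 02:45 UTC.
1 February 2018 is a Thursday, so the first Sunday is February 4 and the third is February 18.
1 November 2018 is a Thursday, so the first Sunday is November 4 and the fourth is November 25.
At the standard offset (UTC+06:30), 02:45 UTC + 6h30m = 09:15 Jorath Zone standard time.
The standard-time date in Jorath Zone, February 16, 2018, is outside the daylight-saving period (18 February – 25 November), so Jorath Zone is on standard time, UTC+06:30.
02:45 UTC + 6h30m = 09:15 Jorath Zone.

09:15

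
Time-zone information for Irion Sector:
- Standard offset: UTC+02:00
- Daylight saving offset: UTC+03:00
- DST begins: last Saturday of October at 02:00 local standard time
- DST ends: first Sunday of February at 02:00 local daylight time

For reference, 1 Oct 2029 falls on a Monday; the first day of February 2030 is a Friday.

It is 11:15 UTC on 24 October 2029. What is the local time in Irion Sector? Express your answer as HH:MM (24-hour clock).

13:15

1 October 2029 is a Monday, so Saturdays fall on 6, 13, 20, 27; the last is October 27.
1 February 2030 is a Friday, so the first Sunday is February 3.
At the standard offset (UTC+02:00), 11:15 UTC + 2h = 13:15 Irion Sector standard time.
The standard-time date in Irion Sector, 24 October 2029, does not fall between 27 October 2029 and 3 February 2030, so daylight saving is not in effect and Irion Sector is at UTC+02:00.
11:15 UTC + 2h = 13:15 local.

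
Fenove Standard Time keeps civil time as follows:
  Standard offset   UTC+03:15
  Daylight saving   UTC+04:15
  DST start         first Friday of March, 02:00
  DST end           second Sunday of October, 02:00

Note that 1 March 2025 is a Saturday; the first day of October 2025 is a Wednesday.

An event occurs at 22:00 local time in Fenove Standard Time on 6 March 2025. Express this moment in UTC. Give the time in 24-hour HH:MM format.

18:45

1 March 2025 is a Saturday, so the first Friday is March 7.
1 October 2025 is a Wednesday, so the first Sunday is October 5 and the second is October 12.
6 March 2025 is outside the daylight-saving period (7 March – 12 October), so Fenove Standard Time is on standard time, UTC+03:15.
22:00 local − 3h15m = 18:45 UTC.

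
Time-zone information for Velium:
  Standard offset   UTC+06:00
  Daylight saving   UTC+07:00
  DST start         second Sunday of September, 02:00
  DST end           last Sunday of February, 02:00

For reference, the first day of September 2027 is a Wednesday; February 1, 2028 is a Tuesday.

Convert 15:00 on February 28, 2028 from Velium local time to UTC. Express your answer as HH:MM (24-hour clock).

1 September 2027 is a Wednesday, so the first Sunday is September 5 and the second is September 12.
1 February 2028 is a Tuesday, so Sundays fall on 6, 13, 20, 27; the last is February 27.
February 28, 2028 is outside the daylight-saving period (12 September 2027 – 27 February 2028), so Velium is on standard time, UTC+06:00.
15:00 local − 6h = 09:00 UTC.

09:00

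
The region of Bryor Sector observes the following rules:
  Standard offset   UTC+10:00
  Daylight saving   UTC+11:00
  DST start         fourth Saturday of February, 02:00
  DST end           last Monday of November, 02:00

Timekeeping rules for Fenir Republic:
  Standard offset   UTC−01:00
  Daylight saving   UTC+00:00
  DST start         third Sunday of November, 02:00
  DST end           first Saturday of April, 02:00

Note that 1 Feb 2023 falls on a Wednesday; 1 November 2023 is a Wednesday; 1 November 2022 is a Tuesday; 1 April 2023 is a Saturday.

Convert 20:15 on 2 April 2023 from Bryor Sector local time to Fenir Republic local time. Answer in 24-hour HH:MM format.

1 February 2023 is a Wednesday, so the first Saturday is February 4 and the fourth is February 25.
1 November 2023 is a Wednesday, so Mondays fall on 6, 13, 20, 27; the last is November 27.
2 April 2023 lies within the daylight-saving period (25 February – 27 November), so Bryor Sector is on daylight time, UTC+11:00.
20:15 Bryor Sector − 11h = 09:15 UTC.
1 November 2022 is a Tuesday, so the first Sunday is November 6 and the third is November 20.
1 April 2023 is a Saturday, so the first Saturday is April 1.
At the standard offset (UTC−01:00), 09:15 UTC − 1h = 08:15 Fenir Republic standard time.
The standard-time date in Fenir Republic, 2 April 2023, does not fall between 20 November 2022 and 1 April 2023, so daylight saving is not in effect and Fenir Republic is at UTC−01:00.
09:15 UTC − 1h = 08:15 Fenir Republic.

08:15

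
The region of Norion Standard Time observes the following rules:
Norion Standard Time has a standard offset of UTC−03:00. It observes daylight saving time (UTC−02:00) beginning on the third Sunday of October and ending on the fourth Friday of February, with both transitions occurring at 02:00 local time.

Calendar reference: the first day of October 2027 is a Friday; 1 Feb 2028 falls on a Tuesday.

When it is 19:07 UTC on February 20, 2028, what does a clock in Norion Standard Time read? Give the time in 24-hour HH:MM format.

17:07

1 October 2027 is a Friday, so the first Sunday is October 3 and the third is October 17.
1 February 2028 is a Tuesday, so the first Friday is February 4 and the fourth is February 25.
At the standard offset (UTC−03:00), 19:07 UTC − 3h = 16:07 Norion Standard Time standard time.
The standard-time date in Norion Standard Time, February 20, 2028, falls between 17 October 2027 and 25 February 2028, so daylight saving is in effect and Norion Standard Time is at UTC−02:00.
19:07 UTC − 2h = 17:07 local.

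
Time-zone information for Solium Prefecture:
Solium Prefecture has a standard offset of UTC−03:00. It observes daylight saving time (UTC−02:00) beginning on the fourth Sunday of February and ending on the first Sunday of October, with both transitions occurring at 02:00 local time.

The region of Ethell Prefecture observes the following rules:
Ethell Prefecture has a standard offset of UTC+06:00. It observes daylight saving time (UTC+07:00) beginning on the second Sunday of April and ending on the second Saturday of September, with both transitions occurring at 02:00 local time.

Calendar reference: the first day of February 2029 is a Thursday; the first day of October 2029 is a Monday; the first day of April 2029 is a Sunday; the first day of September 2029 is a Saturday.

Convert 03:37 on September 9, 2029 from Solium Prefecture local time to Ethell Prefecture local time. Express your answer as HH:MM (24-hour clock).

11:37

1 February 2029 is a Thursday, so the first Sunday is February 4 and the fourth is February 25.
1 October 2029 is a Monday, so the first Sunday is October 7.
Daylight saving runs 25 February – 7 October; September 9, 2029 is inside that window, so Solium Prefecture is at UTC−02:00.
03:37 Solium Prefecture + 2h = 05:37 UTC.
1 April 2029 is a Sunday, so the first Sunday is April 1 and the second is April 8.
1 September 2029 is a Saturday, so the first Saturday is September 1 and the second is September 8.
At the standard offset (UTC+06:00), 05:37 UTC + 6h = 11:37 Ethell Prefecture standard time.
Daylight saving runs 8 April – 8 September; the standard-time date in Ethell Prefecture, September 9, 2029, is outside that window, so Ethell Prefecture is on standard time at UTC+06:00.
05:37 UTC + 6h = 11:37 Ethell Prefecture.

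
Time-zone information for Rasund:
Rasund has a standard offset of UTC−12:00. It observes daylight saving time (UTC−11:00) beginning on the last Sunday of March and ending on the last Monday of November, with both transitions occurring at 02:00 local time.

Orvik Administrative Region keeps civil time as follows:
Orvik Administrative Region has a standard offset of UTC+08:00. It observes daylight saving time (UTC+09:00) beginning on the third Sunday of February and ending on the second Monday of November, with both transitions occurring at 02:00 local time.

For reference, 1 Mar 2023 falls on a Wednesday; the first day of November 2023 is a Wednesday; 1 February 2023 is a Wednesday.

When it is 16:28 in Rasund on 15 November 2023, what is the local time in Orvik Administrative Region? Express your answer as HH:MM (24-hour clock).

1 March 2023 is a Wednesday, so Sundays fall on 5, 12, 19, 26; the last is March 26.
1 November 2023 is a Wednesday, so Mondays fall on 6, 13, 20, 27; the last is November 27.
Daylight saving runs 26 March – 27 November; 15 November 2023 is inside that window, so Rasund is at UTC−11:00.
16:28 Rasund + 11h = 03:28 UTC (rolling into the next day, 16 November 2023).
1 February 2023 is a Wednesday, so the first Sunday is February 5 and the third is February 19.
1 November 2023 is a Wednesday, so the first Monday is November 6 and the second is November 13.
At the standard offset (UTC+08:00), 03:28 UTC + 8h = 11:28 Orvik Administrative Region standard time.
The standard-time date in Orvik Administrative Region, 16 November 2023, does not fall between 19 February and 13 November, so daylight saving is not in effect and Orvik Administrative Region is at UTC+08:00.
03:28 UTC + 8h = 11:28 Orvik Administrative Region.

11:28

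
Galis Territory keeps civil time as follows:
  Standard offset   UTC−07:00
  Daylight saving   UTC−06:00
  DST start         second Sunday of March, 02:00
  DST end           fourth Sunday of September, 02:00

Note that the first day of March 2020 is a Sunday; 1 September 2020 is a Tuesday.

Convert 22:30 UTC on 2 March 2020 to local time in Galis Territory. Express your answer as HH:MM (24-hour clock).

15:30

1 March 2020 is a Sunday, so the first Sunday is March 1 and the second is March 8.
1 September 2020 is a Tuesday, so the first Sunday is September 6 and the fourth is September 27.
At the standard offset (UTC−07:00), 22:30 UTC − 7h = 15:30 Galis Territory standard time.
The standard-time date in Galis Territory, 2 March 2020, does not fall between 8 March and 27 September, so daylight saving is not in effect and Galis Territory is at UTC−07:00.
22:30 UTC − 7h = 15:30 local.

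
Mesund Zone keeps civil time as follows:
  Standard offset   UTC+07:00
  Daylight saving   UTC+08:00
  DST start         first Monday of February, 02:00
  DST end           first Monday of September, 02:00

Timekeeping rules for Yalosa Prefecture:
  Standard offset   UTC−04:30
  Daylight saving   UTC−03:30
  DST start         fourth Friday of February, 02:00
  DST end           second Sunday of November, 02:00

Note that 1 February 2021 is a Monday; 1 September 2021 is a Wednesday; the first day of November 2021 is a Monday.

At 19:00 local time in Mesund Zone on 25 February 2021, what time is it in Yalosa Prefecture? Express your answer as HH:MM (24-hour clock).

06:30

1 February 2021 is a Monday, so the first Monday is February 1.
1 September 2021 is a Wednesday, so the first Monday is September 6.
25 February 2021 lies within the daylight-saving period (1 February – 6 September), so Mesund Zone is on daylight time, UTC+08:00.
19:00 Mesund Zone − 8h = 11:00 UTC.
1 February 2021 is a Monday, so the first Friday is February 5 and the fourth is February 26.
1 November 2021 is a Monday, so the first Sunday is November 7 and the second is November 14.
At the standard offset (UTC−04:30), 11:00 UTC − 4h30m = 06:30 Yalosa Prefecture standard time.
Daylight saving runs 26 February – 14 November; the standard-time date in Yalosa Prefecture, 25 February 2021, is outside that window, so Yalosa Prefecture is on standard time at UTC−04:30.
11:00 UTC − 4h30m = 06:30 Yalosa Prefecture.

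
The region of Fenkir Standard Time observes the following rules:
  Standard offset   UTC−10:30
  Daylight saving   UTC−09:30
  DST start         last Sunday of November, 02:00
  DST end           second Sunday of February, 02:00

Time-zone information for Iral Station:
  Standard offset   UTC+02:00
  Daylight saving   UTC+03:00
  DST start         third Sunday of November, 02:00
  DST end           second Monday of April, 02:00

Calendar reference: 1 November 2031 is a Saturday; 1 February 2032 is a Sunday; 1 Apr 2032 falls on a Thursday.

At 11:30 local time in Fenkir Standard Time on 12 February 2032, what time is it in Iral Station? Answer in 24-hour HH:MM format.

1 November 2031 is a Saturday, so Sundays fall on 2, 9, 16, 23, 30; the last is November 30.
1 February 2032 is a Sunday, so the first Sunday is February 1 and the second is February 8.
12 February 2032 is outside the daylight-saving period (30 November 2031 – 8 February 2032), so Fenkir Standard Time is on standard time, UTC−10:30.
11:30 Fenkir Standard Time + 10h30m = 22:00 UTC.
1 November 2031 is a Saturday, so the first Sunday is November 2 and the third is November 16.
1 April 2032 is a Thursday, so the first Monday is April 5 and the second is April 12.
At the standard offset (UTC+02:00), 22:00 UTC + 2h = 00:00 Iral Station standard time (rolling into the next day, 13 February 2032).
The standard-time date in Iral Station, 13 February 2032, falls between 16 November 2031 and 12 April 2032, so daylight saving is in effect and Iral Station is at UTC+03:00.
22:00 UTC + 3h = 01:00 Iral Station (rolling into the next day, 13 February 2032).

01:00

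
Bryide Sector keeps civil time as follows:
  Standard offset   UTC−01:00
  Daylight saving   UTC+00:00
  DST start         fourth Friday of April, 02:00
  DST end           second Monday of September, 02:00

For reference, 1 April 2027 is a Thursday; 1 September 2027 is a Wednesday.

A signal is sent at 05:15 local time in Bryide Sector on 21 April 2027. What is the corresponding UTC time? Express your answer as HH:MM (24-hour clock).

06:15

1 April 2027 is a Thursday, so the first Friday is April 2 and the fourth is April 23.
1 September 2027 is a Wednesday, so the first Monday is September 6 and the second is September 13.
Daylight saving runs 23 April – 13 September; 21 April 2027 is outside that window, so Bryide Sector is on standard time at UTC−01:00.
05:15 local + 1h = 06:15 UTC.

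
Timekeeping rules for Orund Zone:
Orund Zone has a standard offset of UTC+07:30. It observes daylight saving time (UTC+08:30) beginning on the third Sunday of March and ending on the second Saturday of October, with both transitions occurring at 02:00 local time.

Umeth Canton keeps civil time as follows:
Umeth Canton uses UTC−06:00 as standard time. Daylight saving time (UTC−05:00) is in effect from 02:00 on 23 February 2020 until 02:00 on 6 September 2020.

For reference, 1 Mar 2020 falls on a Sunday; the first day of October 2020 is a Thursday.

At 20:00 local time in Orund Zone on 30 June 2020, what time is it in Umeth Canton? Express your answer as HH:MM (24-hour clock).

1 March 2020 is a Sunday, so the first Sunday is March 1 and the third is March 15.
1 October 2020 is a Thursday, so the first Saturday is October 3 and the second is October 10.
30 June 2020 lies within the daylight-saving period (15 March – 10 October), so Orund Zone is on daylight time, UTC+08:30.
20:00 Orund Zone − 8h30m = 11:30 UTC.
At the standard offset (UTC−06:00), 11:30 UTC − 6h = 05:30 Umeth Canton standard time.
Daylight saving runs 23 February – 6 September; the standard-time date in Umeth Canton, 30 June 2020, is inside that window, so Umeth Canton is at UTC−05:00.
11:30 UTC − 5h = 06:30 Umeth Canton.

06:30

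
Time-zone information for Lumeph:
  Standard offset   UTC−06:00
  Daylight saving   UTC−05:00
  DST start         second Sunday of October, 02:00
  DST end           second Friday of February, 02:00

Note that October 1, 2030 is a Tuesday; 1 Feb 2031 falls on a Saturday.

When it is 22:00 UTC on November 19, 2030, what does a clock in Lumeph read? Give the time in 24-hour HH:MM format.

1 October 2030 is a Tuesday, so the first Sunday is October 6 and the second is October 13.
1 February 2031 is a Saturday, so the first Friday is February 7 and the second is February 14.
At the standard offset (UTC−06:00), 22:00 UTC − 6h = 16:00 Lumeph standard time.
The standard-time date in Lumeph, November 19, 2030, falls between 13 October 2030 and 14 February 2031, so daylight saving is in effect and Lumeph is at UTC−05:00.
22:00 UTC − 5h = 17:00 local.

17:00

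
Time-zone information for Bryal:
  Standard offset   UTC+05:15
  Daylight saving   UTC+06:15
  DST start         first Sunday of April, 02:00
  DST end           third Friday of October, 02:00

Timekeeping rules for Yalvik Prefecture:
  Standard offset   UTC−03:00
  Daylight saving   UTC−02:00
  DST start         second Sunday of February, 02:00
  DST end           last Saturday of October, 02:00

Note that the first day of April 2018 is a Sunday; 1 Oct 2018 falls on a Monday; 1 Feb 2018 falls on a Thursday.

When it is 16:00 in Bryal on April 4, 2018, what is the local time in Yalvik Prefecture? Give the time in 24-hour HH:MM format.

1 April 2018 is a Sunday, so the first Sunday is April 1.
1 October 2018 is a Monday, so the first Friday is October 5 and the third is October 19.
Daylight saving runs 1 April – 19 October; April 4, 2018 is inside that window, so Bryal is at UTC+06:15.
16:00 Bryal − 6h15m = 09:45 UTC.
1 February 2018 is a Thursday, so the first Sunday is February 4 and the second is February 11.
1 October 2018 is a Monday, so Saturdays fall on 6, 13, 20, 27; the last is October 27.
At the standard offset (UTC−03:00), 09:45 UTC − 3h = 06:45 Yalvik Prefecture standard time.
Daylight saving runs 11 February – 27 October; the standard-time date in Yalvik Prefecture, April 4, 2018, is inside that window, so Yalvik Prefecture is at UTC−02:00.
09:45 UTC − 2h = 07:45 Yalvik Prefecture.

07:45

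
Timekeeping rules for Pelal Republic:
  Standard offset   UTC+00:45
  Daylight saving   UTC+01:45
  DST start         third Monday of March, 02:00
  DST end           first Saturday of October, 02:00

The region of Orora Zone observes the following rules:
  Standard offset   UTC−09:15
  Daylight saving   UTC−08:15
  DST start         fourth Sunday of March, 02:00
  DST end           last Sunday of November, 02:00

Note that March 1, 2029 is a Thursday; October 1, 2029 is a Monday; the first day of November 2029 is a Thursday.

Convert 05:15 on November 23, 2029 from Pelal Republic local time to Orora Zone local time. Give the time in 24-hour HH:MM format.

20:15

1 March 2029 is a Thursday, so the first Monday is March 5 and the third is March 19.
1 October 2029 is a Monday, so the first Saturday is October 6.
Daylight saving runs 19 March – 6 October; November 23, 2029 is outside that window, so Pelal Republic is on standard time at UTC+00:45.
05:15 Pelal Republic − 0h45m = 04:30 UTC.
1 March 2029 is a Thursday, so the first Sunday is March 4 and the fourth is March 25.
1 November 2029 is a Thursday, so Sundays fall on 4, 11, 18, 25; the last is November 25.
At the standard offset (UTC−09:15), 04:30 UTC − 9h15m = 19:15 Orora Zone standard time (rolling into the previous day, 22 November 2029).
Daylight saving runs 25 March – 25 November; the standard-time date in Orora Zone, November 22, 2029, is inside that window, so Orora Zone is at UTC−08:15.
04:30 UTC − 8h15m = 20:15 Orora Zone (rolling into the previous day, 22 November 2029).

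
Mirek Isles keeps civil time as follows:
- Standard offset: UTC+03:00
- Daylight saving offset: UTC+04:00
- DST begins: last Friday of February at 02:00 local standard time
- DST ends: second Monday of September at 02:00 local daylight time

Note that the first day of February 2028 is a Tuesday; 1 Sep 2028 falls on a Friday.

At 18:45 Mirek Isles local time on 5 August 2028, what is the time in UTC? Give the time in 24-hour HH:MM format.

14:45

1 February 2028 is a Tuesday, so Fridays fall on 4, 11, 18, 25; the last is February 25.
1 September 2028 is a Friday, so the first Monday is September 4 and the second is September 11.
5 August 2028 lies within the daylight-saving period (25 February – 11 September), so Mirek Isles is on daylight time, UTC+04:00.
18:45 local − 4h = 14:45 UTC.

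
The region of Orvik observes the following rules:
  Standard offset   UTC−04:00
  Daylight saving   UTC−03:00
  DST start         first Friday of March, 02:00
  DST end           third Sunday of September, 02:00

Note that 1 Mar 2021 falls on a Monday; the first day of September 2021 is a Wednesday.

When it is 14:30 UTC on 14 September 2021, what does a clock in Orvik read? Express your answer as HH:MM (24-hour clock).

1 March 2021 is a Monday, so the first Friday is March 5.
1 September 2021 is a Wednesday, so the first Sunday is September 5 and the third is September 19.
At the standard offset (UTC−04:00), 14:30 UTC − 4h = 10:30 Orvik standard time.
The standard-time date in Orvik, 14 September 2021, falls between 5 March and 19 September, so daylight saving is in effect and Orvik is at UTC−03:00.
14:30 UTC − 3h = 11:30 local.

11:30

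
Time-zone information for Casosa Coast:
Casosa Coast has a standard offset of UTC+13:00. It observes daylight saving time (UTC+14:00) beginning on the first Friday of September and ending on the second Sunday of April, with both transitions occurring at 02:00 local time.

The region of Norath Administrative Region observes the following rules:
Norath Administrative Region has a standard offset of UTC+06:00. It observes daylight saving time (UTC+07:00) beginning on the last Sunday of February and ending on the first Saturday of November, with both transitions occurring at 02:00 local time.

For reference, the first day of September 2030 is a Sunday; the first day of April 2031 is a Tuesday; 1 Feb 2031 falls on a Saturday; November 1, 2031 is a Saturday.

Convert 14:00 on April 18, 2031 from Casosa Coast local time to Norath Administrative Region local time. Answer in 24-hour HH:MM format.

08:00

1 September 2030 is a Sunday, so the first Friday is September 6.
1 April 2031 is a Tuesday, so the first Sunday is April 6 and the second is April 13.
April 18, 2031 does not fall between 6 September 2030 and 13 April 2031, so daylight saving is not in effect and Casosa Coast is at UTC+13:00.
14:00 Casosa Coast − 13h = 01:00 UTC.
1 February 2031 is a Saturday, so Sundays fall on 2, 9, 16, 23; the last is February 23.
1 November 2031 is a Saturday, so the first Saturday is November 1.
At the standard offset (UTC+06:00), 01:00 UTC + 6h = 07:00 Norath Administrative Region standard time.
Daylight saving runs 23 February – 1 November; the standard-time date in Norath Administrative Region, April 18, 2031, is inside that window, so Norath Administrative Region is at UTC+07:00.
01:00 UTC + 7h = 08:00 Norath Administrative Region.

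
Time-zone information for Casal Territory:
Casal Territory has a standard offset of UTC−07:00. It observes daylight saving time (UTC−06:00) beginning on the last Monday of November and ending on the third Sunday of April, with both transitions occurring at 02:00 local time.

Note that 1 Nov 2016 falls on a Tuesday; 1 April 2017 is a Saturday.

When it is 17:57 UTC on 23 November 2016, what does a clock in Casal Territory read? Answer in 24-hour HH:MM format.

1 November 2016 is a Tuesday, so Mondays fall on 7, 14, 21, 28; the last is November 28.
1 April 2017 is a Saturday, so the first Sunday is April 2 and the third is April 16.
At the standard offset (UTC−07:00), 17:57 UTC − 7h = 10:57 Casal Territory standard time.
Daylight saving runs 28 November 2016 – 16 April 2017; the standard-time date in Casal Territory, 23 November 2016, is outside that window, so Casal Territory is on standard time at UTC−07:00.
17:57 UTC − 7h = 10:57 local.

10:57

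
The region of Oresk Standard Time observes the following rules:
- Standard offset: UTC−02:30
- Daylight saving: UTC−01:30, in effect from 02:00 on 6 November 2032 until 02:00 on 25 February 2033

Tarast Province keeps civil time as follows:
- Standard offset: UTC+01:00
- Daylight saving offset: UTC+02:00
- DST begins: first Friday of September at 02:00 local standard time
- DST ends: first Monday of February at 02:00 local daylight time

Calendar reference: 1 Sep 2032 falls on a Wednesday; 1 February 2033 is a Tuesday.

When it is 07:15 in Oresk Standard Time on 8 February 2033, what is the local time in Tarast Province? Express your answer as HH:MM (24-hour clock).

09:45

8 February 2033 lies within the daylight-saving period (6 November 2032 – 25 February 2033), so Oresk Standard Time is on daylight time, UTC−01:30.
07:15 Oresk Standard Time + 1h30m = 08:45 UTC.
1 September 2032 is a Wednesday, so the first Friday is September 3.
1 February 2033 is a Tuesday, so the first Monday is February 7.
At the standard offset (UTC+01:00), 08:45 UTC + 1h = 09:45 Tarast Province standard time.
Daylight saving runs 3 September 2032 – 7 February 2033; the standard-time date in Tarast Province, 8 February 2033, is outside that window, so Tarast Province is on standard time at UTC+01:00.
08:45 UTC + 1h = 09:45 Tarast Province.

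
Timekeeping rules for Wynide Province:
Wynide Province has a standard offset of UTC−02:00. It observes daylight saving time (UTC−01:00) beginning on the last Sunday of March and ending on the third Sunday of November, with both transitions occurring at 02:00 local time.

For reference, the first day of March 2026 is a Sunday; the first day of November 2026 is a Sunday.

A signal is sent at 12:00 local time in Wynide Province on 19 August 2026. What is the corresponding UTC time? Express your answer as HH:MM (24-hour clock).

13:00

1 March 2026 is a Sunday, so Sundays fall on 1, 8, 15, 22, 29; the last is March 29.
1 November 2026 is a Sunday, so the first Sunday is November 1 and the third is November 15.
19 August 2026 falls between 29 March and 15 November, so daylight saving is in effect and Wynide Province is at UTC−01:00.
12:00 local + 1h = 13:00 UTC.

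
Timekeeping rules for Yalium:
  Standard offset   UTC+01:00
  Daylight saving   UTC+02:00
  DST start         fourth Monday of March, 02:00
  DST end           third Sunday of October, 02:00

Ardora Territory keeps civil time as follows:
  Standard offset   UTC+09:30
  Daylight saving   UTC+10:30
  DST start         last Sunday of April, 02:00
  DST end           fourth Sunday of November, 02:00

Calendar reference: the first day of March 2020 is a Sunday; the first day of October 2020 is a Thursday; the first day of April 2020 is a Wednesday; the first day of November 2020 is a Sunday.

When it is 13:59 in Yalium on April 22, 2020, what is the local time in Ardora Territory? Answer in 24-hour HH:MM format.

1 March 2020 is a Sunday, so the first Monday is March 2 and the fourth is March 23.
1 October 2020 is a Thursday, so the first Sunday is October 4 and the third is October 18.
April 22, 2020 lies within the daylight-saving period (23 March – 18 October), so Yalium is on daylight time, UTC+02:00.
13:59 Yalium − 2h = 11:59 UTC.
1 April 2020 is a Wednesday, so Sundays fall on 5, 12, 19, 26; the last is April 26.
1 November 2020 is a Sunday, so the first Sunday is November 1 and the fourth is November 22.
At the standard offset (UTC+09:30), 11:59 UTC + 9h30m = 21:29 Ardora Territory standard time.
The standard-time date in Ardora Territory, April 22, 2020, is outside the daylight-saving period (26 April – 22 November), so Ardora Territory is on standard time, UTC+09:30.
11:59 UTC + 9h30m = 21:29 Ardora Territory.

21:29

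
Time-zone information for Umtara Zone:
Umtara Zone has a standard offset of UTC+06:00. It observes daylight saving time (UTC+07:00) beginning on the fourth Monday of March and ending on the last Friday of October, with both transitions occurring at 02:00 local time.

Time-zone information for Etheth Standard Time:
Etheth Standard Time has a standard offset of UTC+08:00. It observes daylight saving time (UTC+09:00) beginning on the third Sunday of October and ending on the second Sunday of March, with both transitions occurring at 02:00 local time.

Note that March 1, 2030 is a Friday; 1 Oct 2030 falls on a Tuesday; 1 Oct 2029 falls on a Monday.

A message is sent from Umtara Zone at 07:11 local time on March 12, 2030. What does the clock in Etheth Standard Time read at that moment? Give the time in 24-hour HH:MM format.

1 March 2030 is a Friday, so the first Monday is March 4 and the fourth is March 25.
1 October 2030 is a Tuesday, so Fridays fall on 4, 11, 18, 25; the last is October 25.
March 12, 2030 is outside the daylight-saving period (25 March – 25 October), so Umtara Zone is on standard time, UTC+06:00.
07:11 Umtara Zone − 6h = 01:11 UTC.
1 October 2029 is a Monday, so the first Sunday is October 7 and the third is October 21.
1 March 2030 is a Friday, so the first Sunday is March 3 and the second is March 10.
At the standard offset (UTC+08:00), 01:11 UTC + 8h = 09:11 Etheth Standard Time standard time.
Daylight saving runs 21 October 2029 – 10 March 2030; the standard-time date in Etheth Standard Time, March 12, 2030, is outside that window, so Etheth Standard Time is on standard time at UTC+08:00.
01:11 UTC + 8h = 09:11 Etheth Standard Time.

09:11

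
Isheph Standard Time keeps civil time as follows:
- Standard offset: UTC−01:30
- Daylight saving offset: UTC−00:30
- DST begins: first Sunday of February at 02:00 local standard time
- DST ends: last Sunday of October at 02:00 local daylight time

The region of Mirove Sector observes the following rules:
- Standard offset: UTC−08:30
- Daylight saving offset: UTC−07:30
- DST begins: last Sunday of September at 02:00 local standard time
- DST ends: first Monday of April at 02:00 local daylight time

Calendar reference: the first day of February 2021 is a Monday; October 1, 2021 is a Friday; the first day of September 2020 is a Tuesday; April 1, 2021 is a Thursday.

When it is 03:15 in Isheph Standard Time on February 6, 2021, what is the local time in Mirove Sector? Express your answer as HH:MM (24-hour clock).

21:15

1 February 2021 is a Monday, so the first Sunday is February 7.
1 October 2021 is a Friday, so Sundays fall on 3, 10, 17, 24, 31; the last is October 31.
February 6, 2021 does not fall between 7 February and 31 October, so daylight saving is not in effect and Isheph Standard Time is at UTC−01:30.
03:15 Isheph Standard Time + 1h30m = 04:45 UTC.
1 September 2020 is a Tuesday, so Sundays fall on 6, 13, 20, 27; the last is September 27.
1 April 2021 is a Thursday, so the first Monday is April 5.
At the standard offset (UTC−08:30), 04:45 UTC − 8h30m = 20:15 Mirove Sector standard time (rolling into the previous day, 5 February 2021).
Daylight saving runs 27 September 2020 – 5 April 2021; the standard-time date in Mirove Sector, February 5, 2021, is inside that window, so Mirove Sector is at UTC−07:30.
04:45 UTC − 7h30m = 21:15 Mirove Sector (rolling into the previous day, 5 February 2021).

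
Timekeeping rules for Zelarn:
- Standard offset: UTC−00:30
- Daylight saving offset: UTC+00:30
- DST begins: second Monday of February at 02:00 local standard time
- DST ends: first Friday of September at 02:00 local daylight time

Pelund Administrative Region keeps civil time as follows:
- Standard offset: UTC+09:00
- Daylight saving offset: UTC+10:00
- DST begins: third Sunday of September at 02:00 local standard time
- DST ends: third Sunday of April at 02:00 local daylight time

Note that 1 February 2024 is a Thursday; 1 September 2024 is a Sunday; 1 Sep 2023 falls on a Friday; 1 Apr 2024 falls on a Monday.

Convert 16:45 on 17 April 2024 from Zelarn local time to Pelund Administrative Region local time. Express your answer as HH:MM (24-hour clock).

02:15

1 February 2024 is a Thursday, so the first Monday is February 5 and the second is February 12.
1 September 2024 is a Sunday, so the first Friday is September 6.
17 April 2024 falls between 12 February and 6 September, so daylight saving is in effect and Zelarn is at UTC+00:30.
16:45 Zelarn − 0h30m = 16:15 UTC.
1 September 2023 is a Friday, so the first Sunday is September 3 and the third is September 17.
1 April 2024 is a Monday, so the first Sunday is April 7 and the third is April 21.
At the standard offset (UTC+09:00), 16:15 UTC + 9h = 01:15 Pelund Administrative Region standard time (rolling into the next day, 18 April 2024).
The standard-time date in Pelund Administrative Region, 18 April 2024, falls between 17 September 2023 and 21 April 2024, so daylight saving is in effect and Pelund Administrative Region is at UTC+10:00.
16:15 UTC + 10h = 02:15 Pelund Administrative Region (rolling into the next day, 18 April 2024).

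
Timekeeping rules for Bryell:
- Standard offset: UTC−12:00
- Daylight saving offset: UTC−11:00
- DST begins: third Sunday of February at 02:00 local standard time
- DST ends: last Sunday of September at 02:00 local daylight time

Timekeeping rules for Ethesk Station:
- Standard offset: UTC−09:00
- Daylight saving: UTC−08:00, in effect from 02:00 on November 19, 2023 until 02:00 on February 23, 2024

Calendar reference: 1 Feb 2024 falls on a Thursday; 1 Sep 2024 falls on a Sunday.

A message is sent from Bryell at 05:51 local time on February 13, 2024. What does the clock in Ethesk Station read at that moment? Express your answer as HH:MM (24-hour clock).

09:51

1 February 2024 is a Thursday, so the first Sunday is February 4 and the third is February 18.
1 September 2024 is a Sunday, so Sundays fall on 1, 8, 15, 22, 29; the last is September 29.
February 13, 2024 does not fall between 18 February and 29 September, so daylight saving is not in effect and Bryell is at UTC−12:00.
05:51 Bryell + 12h = 17:51 UTC.
At the standard offset (UTC−09:00), 17:51 UTC − 9h = 08:51 Ethesk Station standard time.
The standard-time date in Ethesk Station, February 13, 2024, lies within the daylight-saving period (19 November 2023 – 23 February 2024), so Ethesk Station is on daylight time, UTC−08:00.
17:51 UTC − 8h = 09:51 Ethesk Station.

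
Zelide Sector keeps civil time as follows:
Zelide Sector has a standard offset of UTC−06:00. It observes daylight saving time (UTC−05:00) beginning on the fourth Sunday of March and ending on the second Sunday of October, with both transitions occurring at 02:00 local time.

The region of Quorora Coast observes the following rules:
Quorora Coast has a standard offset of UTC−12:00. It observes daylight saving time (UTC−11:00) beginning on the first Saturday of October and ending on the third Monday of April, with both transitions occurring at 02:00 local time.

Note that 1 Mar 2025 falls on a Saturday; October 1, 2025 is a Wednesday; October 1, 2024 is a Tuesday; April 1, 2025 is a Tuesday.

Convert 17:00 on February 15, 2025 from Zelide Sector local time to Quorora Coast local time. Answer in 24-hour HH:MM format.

12:00

1 March 2025 is a Saturday, so the first Sunday is March 2 and the fourth is March 23.
1 October 2025 is a Wednesday, so the first Sunday is October 5 and the second is October 12.
February 15, 2025 is outside the daylight-saving period (23 March – 12 October), so Zelide Sector is on standard time, UTC−06:00.
17:00 Zelide Sector + 6h = 23:00 UTC.
1 October 2024 is a Tuesday, so the first Saturday is October 5.
1 April 2025 is a Tuesday, so the first Monday is April 7 and the third is April 21.
At the standard offset (UTC−12:00), 23:00 UTC − 12h = 11:00 Quorora Coast standard time.
The standard-time date in Quorora Coast, February 15, 2025, lies within the daylight-saving period (5 October 2024 – 21 April 2025), so Quorora Coast is on daylight time, UTC−11:00.
23:00 UTC − 11h = 12:00 Quorora Coast.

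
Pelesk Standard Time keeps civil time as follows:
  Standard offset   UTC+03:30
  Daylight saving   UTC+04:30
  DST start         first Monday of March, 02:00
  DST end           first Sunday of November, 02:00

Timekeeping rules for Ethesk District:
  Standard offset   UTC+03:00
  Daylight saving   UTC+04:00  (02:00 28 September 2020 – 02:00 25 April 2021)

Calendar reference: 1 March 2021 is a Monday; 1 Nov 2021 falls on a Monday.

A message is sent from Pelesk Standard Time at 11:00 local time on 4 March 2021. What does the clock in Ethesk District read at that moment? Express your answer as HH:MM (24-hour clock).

1 March 2021 is a Monday, so the first Monday is March 1.
1 November 2021 is a Monday, so the first Sunday is November 7.
4 March 2021 falls between 1 March and 7 November, so daylight saving is in effect and Pelesk Standard Time is at UTC+04:30.
11:00 Pelesk Standard Time − 4h30m = 06:30 UTC.
At the standard offset (UTC+03:00), 06:30 UTC + 3h = 09:30 Ethesk District standard time.
The standard-time date in Ethesk District, 4 March 2021, falls between 28 September 2020 and 25 April 2021, so daylight saving is in effect and Ethesk District is at UTC+04:00.
06:30 UTC + 4h = 10:30 Ethesk District.

10:30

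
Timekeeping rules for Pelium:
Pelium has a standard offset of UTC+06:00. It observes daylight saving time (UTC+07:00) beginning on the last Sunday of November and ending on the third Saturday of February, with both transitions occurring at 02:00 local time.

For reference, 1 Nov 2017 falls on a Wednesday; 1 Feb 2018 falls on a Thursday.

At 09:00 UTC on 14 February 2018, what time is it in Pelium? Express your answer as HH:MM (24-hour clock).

1 November 2017 is a Wednesday, so Sundays fall on 5, 12, 19, 26; the last is November 26.
1 February 2018 is a Thursday, so the first Saturday is February 3 and the third is February 17.
At the standard offset (UTC+06:00), 09:00 UTC + 6h = 15:00 Pelium standard time.
Daylight saving runs 26 November 2017 – 17 February 2018; the standard-time date in Pelium, 14 February 2018, is inside that window, so Pelium is at UTC+07:00.
09:00 UTC + 7h = 16:00 local.

16:00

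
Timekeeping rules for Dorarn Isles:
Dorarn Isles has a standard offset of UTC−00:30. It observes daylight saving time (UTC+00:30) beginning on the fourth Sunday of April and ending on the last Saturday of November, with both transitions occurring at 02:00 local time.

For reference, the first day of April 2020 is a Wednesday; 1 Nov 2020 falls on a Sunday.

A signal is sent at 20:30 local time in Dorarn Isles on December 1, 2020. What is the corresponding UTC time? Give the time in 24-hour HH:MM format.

21:00

1 April 2020 is a Wednesday, so the first Sunday is April 5 and the fourth is April 26.
1 November 2020 is a Sunday, so Saturdays fall on 7, 14, 21, 28; the last is November 28.
December 1, 2020 does not fall between 26 April and 28 November, so daylight saving is not in effect and Dorarn Isles is at UTC−00:30.
20:30 local + 0h30m = 21:00 UTC.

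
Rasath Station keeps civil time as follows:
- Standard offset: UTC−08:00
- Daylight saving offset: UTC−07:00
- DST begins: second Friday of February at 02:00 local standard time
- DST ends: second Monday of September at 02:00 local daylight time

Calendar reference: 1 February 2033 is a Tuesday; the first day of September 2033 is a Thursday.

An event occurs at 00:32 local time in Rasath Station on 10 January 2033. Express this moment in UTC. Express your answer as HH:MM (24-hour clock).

08:32

1 February 2033 is a Tuesday, so the first Friday is February 4 and the second is February 11.
1 September 2033 is a Thursday, so the first Monday is September 5 and the second is September 12.
10 January 2033 does not fall between 11 February and 12 September, so daylight saving is not in effect and Rasath Station is at UTC−08:00.
00:32 local + 8h = 08:32 UTC.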